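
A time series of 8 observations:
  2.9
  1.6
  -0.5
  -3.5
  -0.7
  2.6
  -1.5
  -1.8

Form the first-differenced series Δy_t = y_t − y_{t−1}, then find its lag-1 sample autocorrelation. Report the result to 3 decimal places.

-0.104

First differences Δy: -1.3, -2.1, -3.0, 2.8, 3.3, -4.1, -0.3
Mean of differences = -0.6714
Numerator Σ(Δy_t−Δȳ)(Δy_{t+1}−Δȳ) = -4.9622
Denominator Σ(Δy_t−Δȳ)² = 47.5743
r_1(Δy) = -4.9622 / 47.5743 = -0.104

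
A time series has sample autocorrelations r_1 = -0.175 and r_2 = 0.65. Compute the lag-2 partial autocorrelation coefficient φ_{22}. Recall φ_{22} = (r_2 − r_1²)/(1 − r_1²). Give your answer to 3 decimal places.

0.639

φ_{22} = (r_2 − r_1²) / (1 − r_1²)
r_1² = (-0.175)² = 0.030625
Numerator = 0.65 − 0.0306 = 0.6194; denominator = 1 − 0.0306 = 0.9694
φ_{22} = 0.6194 / 0.9694 = 0.639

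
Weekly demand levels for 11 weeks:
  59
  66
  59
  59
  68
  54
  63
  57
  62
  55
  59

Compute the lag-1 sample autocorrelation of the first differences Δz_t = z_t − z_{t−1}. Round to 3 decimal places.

First differences Δz: 7, -7, 0, 9, -14, 9, -6, 5, -7, 4
Mean of differences = 0.0000
Numerator Σ(Δz_t−Δz̄)(Δz_{t+1}−Δz̄) = -448.0000
Denominator Σ(Δz_t−Δz̄)² = 582.0000
r_1(Δz) = -448.0000 / 582.0000 = -0.770

-0.770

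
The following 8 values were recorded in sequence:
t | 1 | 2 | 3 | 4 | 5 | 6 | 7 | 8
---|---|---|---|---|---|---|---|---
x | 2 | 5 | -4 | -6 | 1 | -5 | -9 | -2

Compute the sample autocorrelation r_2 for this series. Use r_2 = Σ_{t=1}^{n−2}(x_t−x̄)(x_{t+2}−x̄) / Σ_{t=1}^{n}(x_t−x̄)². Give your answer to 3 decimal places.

-0.347

Mean x̄ = (2 + 5 − 4 − 6 + 1 − 5 − 9 − 2)/8 = -2.2500
Deviations from mean: 4.2500, 7.2500, -1.7500, -3.7500, 3.2500, -2.7500, -6.7500, 0.2500
Σ(x_t−x̄)(x_{t+2}−x̄) = (-7.4375) + (-27.1875) + (-5.6875) + (10.3125) + (-21.9375) + (-0.6875) = -52.6250
Denominator Σ(x_t−x̄)² = 151.5000
r_2 = -52.6250 / 151.5000 = -0.347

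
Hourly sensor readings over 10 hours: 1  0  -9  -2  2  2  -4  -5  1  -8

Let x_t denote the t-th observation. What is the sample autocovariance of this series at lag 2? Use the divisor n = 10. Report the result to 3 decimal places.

-5.788

Mean x̄ = (1 + 0 − 9 − 2 + 2 + 2 − 4 − 5 + 1 − 8)/10 = -2.2000
Σ_{t=1}^{8}(x_t−x̄)(x_{t+2}−x̄) = -57.8800
γ_2 = -57.8800 / 10 = -5.788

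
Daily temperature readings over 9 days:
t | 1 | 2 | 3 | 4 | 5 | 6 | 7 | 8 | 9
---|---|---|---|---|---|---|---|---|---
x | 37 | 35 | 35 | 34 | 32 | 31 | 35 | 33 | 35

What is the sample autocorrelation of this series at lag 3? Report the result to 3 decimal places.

-0.204

Mean x̄ = (37 + 35 + 35 + 34 + 32 + 31 + 35 + 33 + 35)/9 = 34.1111
Σ(x_t−x̄)(x_{t+3}−x̄) = (-0.3210) + (-1.8765) + (-2.7654) + (-0.0988) + (2.3457) + (-2.7654) = -5.4815
Denominator Σ(x_t−x̄)² = 26.8889
r_3 = -5.4815 / 26.8889 = -0.204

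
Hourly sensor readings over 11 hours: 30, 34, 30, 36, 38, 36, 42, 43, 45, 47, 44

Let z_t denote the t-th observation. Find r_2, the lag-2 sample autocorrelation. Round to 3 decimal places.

Mean z̄ = (30 + 34 + 30 + 36 + 38 + 36 + 42 + 43 + 45 + 47 + 44)/11 = 38.6364
Numerator Σ_{t=1}^{9}(z_t−z̄)(z_{t+2}−z̄) = 177.6446
Denominator Σ(z_t−z̄)² = 354.5455
r_2 = 177.6446 / 354.5455 = 0.501

0.501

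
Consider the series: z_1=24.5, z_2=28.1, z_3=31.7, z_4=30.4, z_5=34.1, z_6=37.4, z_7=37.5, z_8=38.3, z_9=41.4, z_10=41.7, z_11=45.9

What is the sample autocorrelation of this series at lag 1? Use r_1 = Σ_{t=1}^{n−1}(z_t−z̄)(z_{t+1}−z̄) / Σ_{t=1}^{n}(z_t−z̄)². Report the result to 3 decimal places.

0.627

Mean z̄ = (24.5 + 28.1 + 31.7 + 30.4 + 34.1 + 37.4 + 37.5 + 38.3 + 41.4 + 41.7 + 45.9)/11 = 35.5455
Numerator Σ_{t=1}^{10}(z_t−z̄)(z_{t+1}−z̄) = 260.3079
Denominator Σ(z_t−z̄)² = 415.0073
r_1 = 260.3079 / 415.0073 = 0.627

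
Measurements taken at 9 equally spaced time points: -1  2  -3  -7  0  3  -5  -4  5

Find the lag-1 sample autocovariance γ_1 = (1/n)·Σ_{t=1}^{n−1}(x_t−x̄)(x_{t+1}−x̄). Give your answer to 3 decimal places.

-2.088

Mean x̄ = (-1 + 2 − 3 − 7 + 0 + 3 − 5 − 4 + 5)/9 = -1.1111
Σ_{t=1}^{8}(x_t−x̄)(x_{t+1}−x̄) = -18.7901
γ_1 = -18.7901 / 9 = -2.088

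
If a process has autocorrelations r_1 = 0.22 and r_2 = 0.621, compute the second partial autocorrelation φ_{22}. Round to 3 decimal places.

0.602

φ_{22} = (r_2 − r_1²) / (1 − r_1²)
r_1² = (0.22)² = 0.0484
Numerator = 0.621 − 0.0484 = 0.5726; denominator = 1 − 0.0484 = 0.9516
φ_{22} = 0.5726 / 0.9516 = 0.602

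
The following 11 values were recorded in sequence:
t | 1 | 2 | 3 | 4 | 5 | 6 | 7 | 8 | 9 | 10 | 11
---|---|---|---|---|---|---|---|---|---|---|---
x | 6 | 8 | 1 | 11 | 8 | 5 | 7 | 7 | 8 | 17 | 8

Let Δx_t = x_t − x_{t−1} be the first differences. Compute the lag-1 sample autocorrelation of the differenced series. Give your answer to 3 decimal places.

First differences Δx: 2, -7, 10, -3, -3, 2, 0, 1, 9, -9
Mean of differences = 0.2000
Numerator Σ(Δx_t−Δx̄)(Δx_{t+1}−Δx̄) = -184.8400
Denominator Σ(Δx_t−Δx̄)² = 337.6000
r_1(Δx) = -184.8400 / 337.6000 = -0.548

-0.548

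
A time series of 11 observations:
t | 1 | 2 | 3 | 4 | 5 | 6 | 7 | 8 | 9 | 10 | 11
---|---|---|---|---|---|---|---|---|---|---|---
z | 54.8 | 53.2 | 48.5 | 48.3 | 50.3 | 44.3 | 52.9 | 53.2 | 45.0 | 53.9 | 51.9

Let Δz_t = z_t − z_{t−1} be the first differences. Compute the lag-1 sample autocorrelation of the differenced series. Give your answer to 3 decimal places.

-0.507

First differences Δz: -1.6, -4.7, -0.2, 2.0, -6.0, 8.6, 0.3, -8.2, 8.9, -2.0
Mean of differences = -0.2900
Numerator Σ(Δz_t−Δz̄)(Δz_{t+1}−Δz̄) = -146.0811
Denominator Σ(Δz_t−Δz̄)² = 288.3490
r_1(Δz) = -146.0811 / 288.3490 = -0.507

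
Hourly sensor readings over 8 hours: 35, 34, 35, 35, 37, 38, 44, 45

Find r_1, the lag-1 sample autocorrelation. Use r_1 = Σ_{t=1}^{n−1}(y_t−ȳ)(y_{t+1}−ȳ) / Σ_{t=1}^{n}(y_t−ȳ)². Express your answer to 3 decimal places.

0.600

Mean ȳ = (35 + 34 + 35 + 35 + 37 + 38 + 44 + 45)/8 = 37.8750
Deviations from mean: -2.8750, -3.8750, -2.8750, -2.8750, -0.8750, 0.1250, 6.1250, 7.1250
Σ(y_t−ȳ)(y_{t+1}−ȳ) = (11.1406) + (11.1406) + (8.2656) + (2.5156) + (-0.1094) + (0.7656) + (43.6406) = 77.3594
Denominator Σ(y_t−ȳ)² = 128.8750
r_1 = 77.3594 / 128.8750 = 0.600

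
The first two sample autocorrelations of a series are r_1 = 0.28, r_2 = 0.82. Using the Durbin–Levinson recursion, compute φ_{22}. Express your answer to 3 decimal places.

φ_{22} = (r_2 − r_1²) / (1 − r_1²)
r_1² = (0.28)² = 0.0784
Numerator = 0.82 − 0.0784 = 0.7416; denominator = 1 − 0.0784 = 0.9216
φ_{22} = 0.7416 / 0.9216 = 0.805

0.805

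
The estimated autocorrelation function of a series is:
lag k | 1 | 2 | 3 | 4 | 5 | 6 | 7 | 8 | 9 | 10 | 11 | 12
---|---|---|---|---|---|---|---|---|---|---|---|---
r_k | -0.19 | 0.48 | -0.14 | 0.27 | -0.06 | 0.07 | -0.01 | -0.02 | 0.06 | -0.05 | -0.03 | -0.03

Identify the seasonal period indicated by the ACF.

2

The largest autocorrelation is r_2 = 0.48, with a weaker echo at lag 4 (0.27); the remaining lags stay at or below 0.07.
The dominant spike at lag 2 indicates a seasonal period of 2.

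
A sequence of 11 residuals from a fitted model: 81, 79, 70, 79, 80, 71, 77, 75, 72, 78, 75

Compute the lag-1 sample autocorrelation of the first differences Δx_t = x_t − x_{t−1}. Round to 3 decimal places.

First differences Δx: -2, -9, 9, 1, -9, 6, -2, -3, 6, -3
Mean of differences = -0.6000
Numerator Σ(Δx_t−Δx̄)(Δx_{t+1}−Δx̄) = -159.9600
Denominator Σ(Δx_t−Δx̄)² = 338.4000
r_1(Δx) = -159.9600 / 338.4000 = -0.473

-0.473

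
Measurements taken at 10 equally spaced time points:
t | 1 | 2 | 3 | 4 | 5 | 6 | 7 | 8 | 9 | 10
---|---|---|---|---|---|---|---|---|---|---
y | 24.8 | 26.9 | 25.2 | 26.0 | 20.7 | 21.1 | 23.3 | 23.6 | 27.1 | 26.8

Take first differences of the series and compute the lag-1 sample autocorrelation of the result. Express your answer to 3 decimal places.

First differences Δy: 2.1, -1.7, 0.8, -5.3, 0.4, 2.2, 0.3, 3.5, -0.3
Mean of differences = 0.2222
Numerator Σ(Δy_t−Δȳ)(Δy_{t+1}−Δȳ) = -9.8438
Denominator Σ(Δy_t−Δȳ)² = 53.0156
r_1(Δy) = -9.8438 / 53.0156 = -0.186

-0.186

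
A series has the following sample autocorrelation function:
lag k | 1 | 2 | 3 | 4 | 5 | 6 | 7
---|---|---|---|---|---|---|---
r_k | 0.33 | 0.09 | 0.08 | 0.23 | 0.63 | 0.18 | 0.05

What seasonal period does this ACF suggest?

The largest autocorrelation is r_5 = 0.63; the remaining lags stay at or below 0.33. The elevated value at lag 1 (0.33), dropping to 0.09 at lag 2, reflects decaying short-term dependence rather than seasonality.
The dominant spike at lag 5 indicates a seasonal period of 5.

5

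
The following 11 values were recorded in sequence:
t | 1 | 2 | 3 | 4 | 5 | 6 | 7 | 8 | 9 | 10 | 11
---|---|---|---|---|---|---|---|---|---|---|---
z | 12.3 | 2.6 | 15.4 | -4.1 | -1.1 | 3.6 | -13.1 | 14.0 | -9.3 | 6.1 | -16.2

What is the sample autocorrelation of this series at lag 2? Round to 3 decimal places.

Mean z̄ = (12.3 + 2.6 + 15.4 − 4.1 − 1.1 + 3.6 − 13.1 + 14.0 − 9.3 + 6.1 − 16.2)/11 = 0.9273
Numerator Σ_{t=1}^{9}(z_t−z̄)(z_{t+2}−z̄) = 563.0331
Denominator Σ(z_t−z̄)² = 1170.4818
r_2 = 563.0331 / 1170.4818 = 0.481

0.481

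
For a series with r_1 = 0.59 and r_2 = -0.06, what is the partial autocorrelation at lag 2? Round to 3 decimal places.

-0.626

φ_{22} = (r_2 − r_1²) / (1 − r_1²)
r_1² = (0.59)² = 0.3481
Numerator = -0.06 − 0.3481 = -0.4081; denominator = 1 − 0.3481 = 0.6519
φ_{22} = -0.4081 / 0.6519 = -0.626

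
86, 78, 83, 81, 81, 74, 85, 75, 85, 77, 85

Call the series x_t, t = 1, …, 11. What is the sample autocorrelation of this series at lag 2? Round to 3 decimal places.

Mean x̄ = (86 + 78 + 83 + 81 + 81 + 74 + 85 + 75 + 85 + 77 + 85)/11 = 80.9091
Numerator Σ_{t=1}^{9}(x_t−x̄)(x_{t+2}−x̄) = 107.7107
Denominator Σ(x_t−x̄)² = 186.9091
r_2 = 107.7107 / 186.9091 = 0.576

0.576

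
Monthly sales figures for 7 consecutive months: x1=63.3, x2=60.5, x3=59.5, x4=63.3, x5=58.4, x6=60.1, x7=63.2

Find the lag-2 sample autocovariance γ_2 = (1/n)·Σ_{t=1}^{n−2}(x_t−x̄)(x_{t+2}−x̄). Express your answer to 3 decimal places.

Mean x̄ = (63.3 + 60.5 + 59.5 + 63.3 + 58.4 + 60.1 + 63.2)/7 = 61.1857
Σ_{t=1}^{5}(x_t−x̄)(x_{t+2}−x̄) = -8.2247
γ_2 = -8.2247 / 7 = -1.175

-1.175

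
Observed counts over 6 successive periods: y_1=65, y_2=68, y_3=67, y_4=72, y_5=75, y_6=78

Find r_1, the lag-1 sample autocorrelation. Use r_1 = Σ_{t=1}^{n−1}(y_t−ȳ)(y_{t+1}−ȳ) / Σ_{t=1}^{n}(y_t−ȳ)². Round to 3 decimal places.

0.454

Mean ȳ = (65 + 68 + 67 + 72 + 75 + 78)/6 = 70.8333
Deviations from mean: -5.8333, -2.8333, -3.8333, 1.1667, 4.1667, 7.1667
Σ(y_t−ȳ)(y_{t+1}−ȳ) = (16.5278) + (10.8611) + (-4.4722) + (4.8611) + (29.8611) = 57.6389
Denominator Σ(y_t−ȳ)² = 126.8333
r_1 = 57.6389 / 126.8333 = 0.454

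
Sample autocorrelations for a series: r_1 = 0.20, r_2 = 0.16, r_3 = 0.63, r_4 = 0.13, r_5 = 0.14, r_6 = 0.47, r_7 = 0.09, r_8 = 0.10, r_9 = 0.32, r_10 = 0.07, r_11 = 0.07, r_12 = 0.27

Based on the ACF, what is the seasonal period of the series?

The largest autocorrelation is r_3 = 0.63, with weaker echoes at lags 6 (0.47), 9 (0.32) and 12 (0.27); the remaining lags stay at or below 0.20. The elevated value at lag 1 (0.20), dropping to 0.16 at lag 2, reflects decaying short-term dependence rather than seasonality.
The dominant spike at lag 3 indicates a seasonal period of 3.

3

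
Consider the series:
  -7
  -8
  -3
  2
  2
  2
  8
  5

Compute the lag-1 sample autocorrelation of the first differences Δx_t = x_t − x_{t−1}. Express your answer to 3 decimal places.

-0.376

First differences Δx: -1, 5, 5, 0, 0, 6, -3
Mean of differences = 1.7143
Numerator Σ(Δx_t−Δx̄)(Δx_{t+1}−Δx̄) = -28.3673
Denominator Σ(Δx_t−Δx̄)² = 75.4286
r_1(Δx) = -28.3673 / 75.4286 = -0.376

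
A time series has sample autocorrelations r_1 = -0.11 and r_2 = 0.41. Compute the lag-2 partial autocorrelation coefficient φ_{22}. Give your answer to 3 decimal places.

φ_{22} = (r_2 − r_1²) / (1 − r_1²)
r_1² = (-0.11)² = 0.0121
Numerator = 0.41 − 0.0121 = 0.3979; denominator = 1 − 0.0121 = 0.9879
φ_{22} = 0.3979 / 0.9879 = 0.403

0.403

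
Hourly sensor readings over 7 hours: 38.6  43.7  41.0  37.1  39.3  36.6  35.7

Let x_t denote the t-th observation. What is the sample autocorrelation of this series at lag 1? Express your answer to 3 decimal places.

0.231

Mean x̄ = (38.6 + 43.7 + 41.0 + 37.1 + 39.3 + 36.6 + 35.7)/7 = 38.8571
Numerator Σ_{t=1}^{6}(x_t−x̄)(x_{t+1}−x̄) = 10.7153
Denominator Σ(x_t−x̄)² = 46.4571
r_1 = 10.7153 / 46.4571 = 0.231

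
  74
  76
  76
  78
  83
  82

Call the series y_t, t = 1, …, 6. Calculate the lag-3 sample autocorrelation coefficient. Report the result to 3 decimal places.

Mean ȳ = (74 + 76 + 76 + 78 + 83 + 82)/6 = 78.1667
Deviations from mean: -4.1667, -2.1667, -2.1667, -0.1667, 4.8333, 3.8333
Σ(y_t−ȳ)(y_{t+3}−ȳ) = (0.6944) + (-10.4722) + (-8.3056) = -18.0833
Denominator Σ(y_t−ȳ)² = 64.8333
r_3 = -18.0833 / 64.8333 = -0.279

-0.279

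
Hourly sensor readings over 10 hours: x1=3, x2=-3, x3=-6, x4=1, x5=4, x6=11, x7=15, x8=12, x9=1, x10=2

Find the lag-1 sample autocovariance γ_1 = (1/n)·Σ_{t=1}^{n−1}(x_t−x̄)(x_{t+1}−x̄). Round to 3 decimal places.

Mean x̄ = (3 − 3 − 6 + 1 + 4 + 11 + 15 + 12 + 1 + 2)/10 = 4.0000
Σ_{t=1}^{9}(x_t−x̄)(x_{t+1}−x̄) = 254.0000
γ_1 = 254.0000 / 10 = 25.400

25.400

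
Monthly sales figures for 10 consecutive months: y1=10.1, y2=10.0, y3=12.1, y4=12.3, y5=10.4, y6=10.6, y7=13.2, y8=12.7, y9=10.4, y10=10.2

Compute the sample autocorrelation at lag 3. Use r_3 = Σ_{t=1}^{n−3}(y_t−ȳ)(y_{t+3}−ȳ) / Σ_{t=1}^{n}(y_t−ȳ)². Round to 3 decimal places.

-0.097

Mean ȳ = (10.1 + 10.0 + 12.1 + 12.3 + 10.4 + 10.6 + 13.2 + 12.7 + 10.4 + 10.2)/10 = 11.2000
Σ(y_t−ȳ)(y_{t+3}−ȳ) = (-1.2100) + (0.9600) + (-0.5400) + (2.2000) + (-1.2000) + (0.4800) + (-2.0000) = -1.3100
Denominator Σ(y_t−ȳ)² = 13.5600
r_3 = -1.3100 / 13.5600 = -0.097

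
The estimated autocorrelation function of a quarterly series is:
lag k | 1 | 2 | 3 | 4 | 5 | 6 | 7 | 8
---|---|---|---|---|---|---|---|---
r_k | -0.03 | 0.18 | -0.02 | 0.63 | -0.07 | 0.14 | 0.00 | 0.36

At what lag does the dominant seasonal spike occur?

4

The largest autocorrelation is r_4 = 0.63, with a weaker echo at lag 8 (0.36); the remaining lags stay at or below 0.18.
The dominant spike at lag 4 indicates a seasonal period of 4.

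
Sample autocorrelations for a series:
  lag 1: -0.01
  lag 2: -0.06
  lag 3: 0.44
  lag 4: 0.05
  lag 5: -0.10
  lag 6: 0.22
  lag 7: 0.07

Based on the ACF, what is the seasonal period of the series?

The largest autocorrelation is r_3 = 0.44, with a weaker echo at lag 6 (0.22); the remaining lags stay at or below 0.07.
The dominant spike at lag 3 indicates a seasonal period of 3.

3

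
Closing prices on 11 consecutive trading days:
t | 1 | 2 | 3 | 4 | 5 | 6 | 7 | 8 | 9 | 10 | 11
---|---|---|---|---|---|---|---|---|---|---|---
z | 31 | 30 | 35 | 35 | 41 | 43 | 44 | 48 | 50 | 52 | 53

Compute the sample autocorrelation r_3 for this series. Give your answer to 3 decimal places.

Mean z̄ = (31 + 30 + 35 + 35 + 41 + 43 + 44 + 48 + 50 + 52 + 53)/11 = 42.0000
Numerator Σ_{t=1}^{8}(z_t−z̄)(z_{t+3}−z̄) = 156.0000
Denominator Σ(z_t−z̄)² = 690.0000
r_3 = 156.0000 / 690.0000 = 0.226

0.226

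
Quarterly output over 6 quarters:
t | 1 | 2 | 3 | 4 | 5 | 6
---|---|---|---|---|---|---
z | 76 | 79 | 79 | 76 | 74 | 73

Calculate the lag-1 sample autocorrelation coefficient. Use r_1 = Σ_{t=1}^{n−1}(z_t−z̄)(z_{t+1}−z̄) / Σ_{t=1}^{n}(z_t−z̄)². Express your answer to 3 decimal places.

0.464

Mean z̄ = (76 + 79 + 79 + 76 + 74 + 73)/6 = 76.1667
Deviations from mean: -0.1667, 2.8333, 2.8333, -0.1667, -2.1667, -3.1667
Σ(z_t−z̄)(z_{t+1}−z̄) = (-0.4722) + (8.0278) + (-0.4722) + (0.3611) + (6.8611) = 14.3056
Denominator Σ(z_t−z̄)² = 30.8333
r_1 = 14.3056 / 30.8333 = 0.464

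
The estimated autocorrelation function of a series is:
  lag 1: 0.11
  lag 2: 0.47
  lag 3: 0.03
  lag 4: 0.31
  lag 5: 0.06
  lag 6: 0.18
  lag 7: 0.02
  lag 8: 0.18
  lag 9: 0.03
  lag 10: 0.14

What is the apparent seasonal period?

2

The largest autocorrelation is r_2 = 0.47, with weaker echoes at lags 4 (0.31), 6 (0.18) and 8 (0.18); the remaining lags stay at or below 0.14.
The dominant spike at lag 2 indicates a seasonal period of 2.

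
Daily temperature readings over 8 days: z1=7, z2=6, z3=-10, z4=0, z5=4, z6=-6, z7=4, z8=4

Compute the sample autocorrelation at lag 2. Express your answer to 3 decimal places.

-0.413

Mean z̄ = (7 + 6 − 10 + 0 + 4 − 6 + 4 + 4)/8 = 1.1250
Deviations from mean: 5.8750, 4.8750, -11.1250, -1.1250, 2.8750, -7.1250, 2.8750, 2.8750
Σ(z_t−z̄)(z_{t+2}−z̄) = (-65.3594) + (-5.4844) + (-31.9844) + (8.0156) + (8.2656) + (-20.4844) = -107.0313
Denominator Σ(z_t−z̄)² = 258.8750
r_2 = -107.0313 / 258.8750 = -0.413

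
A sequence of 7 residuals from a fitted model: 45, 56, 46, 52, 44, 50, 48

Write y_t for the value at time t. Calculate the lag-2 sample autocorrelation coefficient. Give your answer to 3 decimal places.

Mean ȳ = (45 + 56 + 46 + 52 + 44 + 50 + 48)/7 = 48.7143
Deviations from mean: -3.7143, 7.2857, -2.7143, 3.2857, -4.7143, 1.2857, -0.7143
Σ(y_t−ȳ)(y_{t+2}−ȳ) = (10.0816) + (23.9388) + (12.7959) + (4.2245) + (3.3673) = 54.4082
Denominator Σ(y_t−ȳ)² = 109.4286
r_2 = 54.4082 / 109.4286 = 0.497

0.497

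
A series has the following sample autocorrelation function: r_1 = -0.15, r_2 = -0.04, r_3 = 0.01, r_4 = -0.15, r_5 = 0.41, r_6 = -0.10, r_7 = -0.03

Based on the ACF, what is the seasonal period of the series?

5

The largest autocorrelation is r_5 = 0.41; the remaining lags stay at or below 0.01.
The dominant spike at lag 5 indicates a seasonal period of 5.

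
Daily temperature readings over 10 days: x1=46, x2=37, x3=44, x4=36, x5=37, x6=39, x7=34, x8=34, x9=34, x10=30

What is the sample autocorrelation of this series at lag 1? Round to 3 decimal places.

Mean x̄ = (46 + 37 + 44 + 36 + 37 + 39 + 34 + 34 + 34 + 30)/10 = 37.1000
Numerator Σ_{t=1}^{9}(x_t−x̄)(x_{t+1}−x̄) = 26.0900
Denominator Σ(x_t−x̄)² = 210.9000
r_1 = 26.0900 / 210.9000 = 0.124

0.124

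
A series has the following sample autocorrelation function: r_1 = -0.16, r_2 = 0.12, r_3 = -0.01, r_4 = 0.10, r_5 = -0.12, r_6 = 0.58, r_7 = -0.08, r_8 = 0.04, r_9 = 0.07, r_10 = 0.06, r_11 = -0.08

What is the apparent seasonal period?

The largest autocorrelation is r_6 = 0.58; the remaining lags stay at or below 0.12.
The dominant spike at lag 6 indicates a seasonal period of 6.

6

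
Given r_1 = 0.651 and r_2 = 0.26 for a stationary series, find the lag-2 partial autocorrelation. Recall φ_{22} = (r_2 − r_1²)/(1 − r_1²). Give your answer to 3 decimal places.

φ_{22} = (r_2 − r_1²) / (1 − r_1²)
r_1² = (0.651)² = 0.423801
Numerator = 0.26 − 0.4238 = -0.1638; denominator = 1 − 0.4238 = 0.5762
φ_{22} = -0.1638 / 0.5762 = -0.284

-0.284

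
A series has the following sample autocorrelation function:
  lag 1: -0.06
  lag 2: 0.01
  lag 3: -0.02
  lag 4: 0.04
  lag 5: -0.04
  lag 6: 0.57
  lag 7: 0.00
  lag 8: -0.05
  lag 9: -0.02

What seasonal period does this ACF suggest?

The largest autocorrelation is r_6 = 0.57; the remaining lags stay at or below 0.04.
The dominant spike at lag 6 indicates a seasonal period of 6.

6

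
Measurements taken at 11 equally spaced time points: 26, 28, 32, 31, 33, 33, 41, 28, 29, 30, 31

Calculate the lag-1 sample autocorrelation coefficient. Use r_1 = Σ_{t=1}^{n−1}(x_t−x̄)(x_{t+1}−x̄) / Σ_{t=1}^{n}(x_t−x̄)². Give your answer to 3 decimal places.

0.086

Mean x̄ = (26 + 28 + 32 + 31 + 33 + 33 + 41 + 28 + 29 + 30 + 31)/11 = 31.0909
Numerator Σ_{t=1}^{10}(x_t−x̄)(x_{t+1}−x̄) = 13.4463
Denominator Σ(x_t−x̄)² = 156.9091
r_1 = 13.4463 / 156.9091 = 0.086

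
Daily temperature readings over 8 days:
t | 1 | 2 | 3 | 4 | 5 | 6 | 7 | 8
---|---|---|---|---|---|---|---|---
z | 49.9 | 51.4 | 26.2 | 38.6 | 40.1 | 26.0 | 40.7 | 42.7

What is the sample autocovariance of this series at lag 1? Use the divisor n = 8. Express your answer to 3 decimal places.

Mean z̄ = (49.9 + 51.4 + 26.2 + 38.6 + 40.1 + 26.0 + 40.7 + 42.7)/8 = 39.4500
Σ_{t=1}^{7}(z_t−z̄)(z_{t+1}−z̄) = -44.2425
γ_1 = -44.2425 / 8 = -5.530

-5.530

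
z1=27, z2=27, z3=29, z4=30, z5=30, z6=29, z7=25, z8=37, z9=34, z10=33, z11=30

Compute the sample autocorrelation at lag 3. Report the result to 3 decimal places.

-0.152

Mean z̄ = (27 + 27 + 29 + 30 + 30 + 29 + 25 + 37 + 34 + 33 + 30)/11 = 30.0909
Numerator Σ_{t=1}^{8}(z_t−z̄)(z_{t+3}−z̄) = -18.1157
Denominator Σ(z_t−z̄)² = 118.9091
r_3 = -18.1157 / 118.9091 = -0.152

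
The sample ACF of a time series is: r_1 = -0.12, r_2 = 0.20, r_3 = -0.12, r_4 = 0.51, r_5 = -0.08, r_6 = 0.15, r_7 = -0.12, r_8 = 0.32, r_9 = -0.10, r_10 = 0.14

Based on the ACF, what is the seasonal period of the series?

The largest autocorrelation is r_4 = 0.51, with a weaker echo at lag 8 (0.32); the remaining lags stay at or below 0.20.
The dominant spike at lag 4 indicates a seasonal period of 4.

4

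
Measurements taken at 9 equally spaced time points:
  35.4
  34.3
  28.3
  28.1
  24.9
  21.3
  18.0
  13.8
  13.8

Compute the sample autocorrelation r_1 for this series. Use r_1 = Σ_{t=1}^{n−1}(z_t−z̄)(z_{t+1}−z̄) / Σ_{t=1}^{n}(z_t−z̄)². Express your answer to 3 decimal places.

0.692

Mean z̄ = (35.4 + 34.3 + 28.3 + 28.1 + 24.9 + 21.3 + 18.0 + 13.8 + 13.8)/9 = 24.2111
Numerator Σ_{t=1}^{8}(z_t−z̄)(z_{t+1}−z̄) = 361.8477
Denominator Σ(z_t−z̄)² = 523.1289
r_1 = 361.8477 / 523.1289 = 0.692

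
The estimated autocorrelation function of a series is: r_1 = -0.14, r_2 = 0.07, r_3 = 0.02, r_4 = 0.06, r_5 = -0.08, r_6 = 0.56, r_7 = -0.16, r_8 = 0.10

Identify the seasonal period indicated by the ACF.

6

The largest autocorrelation is r_6 = 0.56; the remaining lags stay at or below 0.10.
The dominant spike at lag 6 indicates a seasonal period of 6.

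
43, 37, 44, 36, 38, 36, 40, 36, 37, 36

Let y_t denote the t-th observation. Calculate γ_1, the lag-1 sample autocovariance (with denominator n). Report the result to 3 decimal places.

-2.709

Mean ȳ = (43 + 37 + 44 + 36 + 38 + 36 + 40 + 36 + 37 + 36)/10 = 38.3000
Σ_{t=1}^{9}(y_t−ȳ)(y_{t+1}−ȳ) = -27.0900
γ_1 = -27.0900 / 10 = -2.709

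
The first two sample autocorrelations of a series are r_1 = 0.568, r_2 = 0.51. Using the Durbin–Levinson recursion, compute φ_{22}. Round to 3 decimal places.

φ_{22} = (r_2 − r_1²) / (1 − r_1²)
r_1² = (0.568)² = 0.322624
Numerator = 0.51 − 0.3226 = 0.1874; denominator = 1 − 0.3226 = 0.6774
φ_{22} = 0.1874 / 0.6774 = 0.277

0.277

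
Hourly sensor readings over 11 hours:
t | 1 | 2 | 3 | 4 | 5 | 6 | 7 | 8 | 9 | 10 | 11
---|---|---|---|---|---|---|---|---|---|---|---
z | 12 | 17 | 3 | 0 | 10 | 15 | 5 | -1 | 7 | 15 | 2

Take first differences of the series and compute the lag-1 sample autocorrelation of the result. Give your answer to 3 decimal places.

First differences Δz: 5, -14, -3, 10, 5, -10, -6, 8, 8, -13
Mean of differences = -1.0000
Numerator Σ(Δz_t−Δz̄)(Δz_{t+1}−Δz̄) = -89.0000
Denominator Σ(Δz_t−Δz̄)² = 778.0000
r_1(Δz) = -89.0000 / 778.0000 = -0.114

-0.114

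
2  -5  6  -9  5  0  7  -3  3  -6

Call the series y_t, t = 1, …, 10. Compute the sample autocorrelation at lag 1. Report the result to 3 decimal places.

-0.682

Mean ȳ = (2 − 5 + 6 − 9 + 5 + 0 + 7 − 3 + 3 − 6)/10 = 0.0000
Numerator Σ_{t=1}^{9}(y_t−ȳ)(y_{t+1}−ȳ) = -187.0000
Denominator Σ(y_t−ȳ)² = 274.0000
r_1 = -187.0000 / 274.0000 = -0.682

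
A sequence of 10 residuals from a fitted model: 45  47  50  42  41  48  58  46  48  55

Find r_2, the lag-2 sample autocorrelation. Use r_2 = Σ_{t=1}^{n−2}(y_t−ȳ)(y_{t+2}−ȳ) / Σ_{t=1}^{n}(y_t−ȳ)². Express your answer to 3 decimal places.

-0.389

Mean ȳ = (45 + 47 + 50 + 42 + 41 + 48 + 58 + 46 + 48 + 55)/10 = 48.0000
Numerator Σ_{t=1}^{8}(y_t−ȳ)(y_{t+2}−ȳ) = -98.0000
Denominator Σ(y_t−ȳ)² = 252.0000
r_2 = -98.0000 / 252.0000 = -0.389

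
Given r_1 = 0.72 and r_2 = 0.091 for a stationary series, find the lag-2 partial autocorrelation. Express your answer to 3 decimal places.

-0.887

φ_{22} = (r_2 − r_1²) / (1 − r_1²)
r_1² = (0.72)² = 0.5184
Numerator = 0.091 − 0.5184 = -0.4274; denominator = 1 − 0.5184 = 0.4816
φ_{22} = -0.4274 / 0.4816 = -0.887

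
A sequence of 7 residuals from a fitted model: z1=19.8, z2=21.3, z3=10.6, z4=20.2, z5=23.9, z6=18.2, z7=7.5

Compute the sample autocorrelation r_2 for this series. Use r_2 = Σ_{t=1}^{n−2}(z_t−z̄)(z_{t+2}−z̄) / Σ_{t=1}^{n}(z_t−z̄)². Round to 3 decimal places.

Mean z̄ = (19.8 + 21.3 + 10.6 + 20.2 + 23.9 + 18.2 + 7.5)/7 = 17.3571
Σ(z_t−z̄)(z_{t+2}−z̄) = (-16.5067) + (11.2090) + (-44.2110) + (2.3961) + (-64.4939) = -111.6065
Denominator Σ(z_t−z̄)² = 215.9371
r_2 = -111.6065 / 215.9371 = -0.517

-0.517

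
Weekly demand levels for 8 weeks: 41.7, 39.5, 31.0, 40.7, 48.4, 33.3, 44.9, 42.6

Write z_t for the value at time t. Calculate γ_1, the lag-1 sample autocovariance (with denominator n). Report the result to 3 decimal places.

-9.079

Mean z̄ = (41.7 + 39.5 + 31.0 + 40.7 + 48.4 + 33.3 + 44.9 + 42.6)/8 = 40.2625
Deviations: 1.4375, -0.7625, -9.2625, 0.4375, 8.1375, -6.9625, 4.6375, 2.3375
Σ_{t=1}^{7}(z_t−z̄)(z_{t+1}−z̄) = -72.6314
γ_1 = -72.6314 / 8 = -9.079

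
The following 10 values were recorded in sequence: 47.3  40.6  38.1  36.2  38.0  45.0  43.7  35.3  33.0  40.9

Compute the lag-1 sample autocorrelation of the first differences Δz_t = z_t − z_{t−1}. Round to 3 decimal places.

0.114

First differences Δz: -6.7, -2.5, -1.9, 1.8, 7.0, -1.3, -8.4, -2.3, 7.9
Mean of differences = -0.7111
Numerator Σ(Δz_t−Δz̄)(Δz_{t+1}−Δz̄) = 27.7399
Denominator Σ(Δz_t−Δz̄)² = 242.3889
r_1(Δz) = 27.7399 / 242.3889 = 0.114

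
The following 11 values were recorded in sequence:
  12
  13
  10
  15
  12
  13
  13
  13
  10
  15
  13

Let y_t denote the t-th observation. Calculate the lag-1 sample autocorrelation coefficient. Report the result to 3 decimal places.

Mean ȳ = (12 + 13 + 10 + 15 + 12 + 13 + 13 + 13 + 10 + 15 + 13)/11 = 12.6364
Numerator Σ_{t=1}^{10}(y_t−ȳ)(y_{t+1}−ȳ) = -15.2231
Denominator Σ(y_t−ȳ)² = 26.5455
r_1 = -15.2231 / 26.5455 = -0.573

-0.573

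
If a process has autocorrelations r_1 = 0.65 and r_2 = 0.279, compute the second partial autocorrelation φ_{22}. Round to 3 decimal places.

-0.248

φ_{22} = (r_2 − r_1²) / (1 − r_1²)
r_1² = (0.65)² = 0.4225
Numerator = 0.279 − 0.4225 = -0.1435; denominator = 1 − 0.4225 = 0.5775
φ_{22} = -0.1435 / 0.5775 = -0.248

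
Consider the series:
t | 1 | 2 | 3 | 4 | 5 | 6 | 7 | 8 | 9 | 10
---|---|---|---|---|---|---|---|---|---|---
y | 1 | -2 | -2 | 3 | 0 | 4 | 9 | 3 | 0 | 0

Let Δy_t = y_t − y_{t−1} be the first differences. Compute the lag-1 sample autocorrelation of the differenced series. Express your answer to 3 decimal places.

-0.146

First differences Δy: -3, 0, 5, -3, 4, 5, -6, -3, 0
Mean of differences = -0.1111
Numerator Σ(Δy_t−Δȳ)(Δy_{t+1}−Δȳ) = -18.7901
Denominator Σ(Δy_t−Δȳ)² = 128.8889
r_1(Δy) = -18.7901 / 128.8889 = -0.146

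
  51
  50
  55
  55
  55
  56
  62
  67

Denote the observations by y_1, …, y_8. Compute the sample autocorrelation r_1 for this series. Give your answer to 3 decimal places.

0.477

Mean ȳ = (51 + 50 + 55 + 55 + 55 + 56 + 62 + 67)/8 = 56.3750
Deviations from mean: -5.3750, -6.3750, -1.3750, -1.3750, -1.3750, -0.3750, 5.6250, 10.6250
Σ(y_t−ȳ)(y_{t+1}−ȳ) = (34.2656) + (8.7656) + (1.8906) + (1.8906) + (0.5156) + (-2.1094) + (59.7656) = 104.9844
Denominator Σ(y_t−ȳ)² = 219.8750
r_1 = 104.9844 / 219.8750 = 0.477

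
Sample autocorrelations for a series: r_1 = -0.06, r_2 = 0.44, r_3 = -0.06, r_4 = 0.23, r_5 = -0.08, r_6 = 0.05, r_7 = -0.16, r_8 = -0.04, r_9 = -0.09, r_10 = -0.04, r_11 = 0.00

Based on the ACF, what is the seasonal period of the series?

2

The largest autocorrelation is r_2 = 0.44, with a weaker echo at lag 4 (0.23); the remaining lags stay at or below 0.05.
The dominant spike at lag 2 indicates a seasonal period of 2.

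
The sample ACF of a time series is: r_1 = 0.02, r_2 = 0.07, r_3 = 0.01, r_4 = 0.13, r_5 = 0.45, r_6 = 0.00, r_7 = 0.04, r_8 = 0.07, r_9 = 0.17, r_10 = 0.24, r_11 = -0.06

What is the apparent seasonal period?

The largest autocorrelation is r_5 = 0.45, with a weaker echo at lag 10 (0.24); the remaining lags stay at or below 0.17.
The dominant spike at lag 5 indicates a seasonal period of 5.

5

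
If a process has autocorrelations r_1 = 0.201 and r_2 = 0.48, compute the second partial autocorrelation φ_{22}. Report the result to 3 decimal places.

0.458

φ_{22} = (r_2 − r_1²) / (1 − r_1²)
r_1² = (0.201)² = 0.040401
Numerator = 0.48 − 0.0404 = 0.4396; denominator = 1 − 0.0404 = 0.9596
φ_{22} = 0.4396 / 0.9596 = 0.458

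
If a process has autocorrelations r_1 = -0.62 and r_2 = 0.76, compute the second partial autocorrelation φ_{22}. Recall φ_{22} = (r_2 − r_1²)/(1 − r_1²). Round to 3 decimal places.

0.610

φ_{22} = (r_2 − r_1²) / (1 − r_1²)
r_1² = (-0.62)² = 0.3844
Numerator = 0.76 − 0.3844 = 0.3756; denominator = 1 − 0.3844 = 0.6156
φ_{22} = 0.3756 / 0.6156 = 0.610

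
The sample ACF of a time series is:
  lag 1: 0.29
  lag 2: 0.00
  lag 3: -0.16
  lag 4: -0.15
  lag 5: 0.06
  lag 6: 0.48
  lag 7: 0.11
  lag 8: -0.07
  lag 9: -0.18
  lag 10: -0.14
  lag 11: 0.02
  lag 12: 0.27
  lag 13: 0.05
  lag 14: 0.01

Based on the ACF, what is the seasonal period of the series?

6

The largest autocorrelation is r_6 = 0.48; the remaining lags stay at or below 0.29. The elevated value at lag 1 (0.29), dropping to 0.00 at lag 2, reflects decaying short-term dependence rather than seasonality.
The dominant spike at lag 6 indicates a seasonal period of 6.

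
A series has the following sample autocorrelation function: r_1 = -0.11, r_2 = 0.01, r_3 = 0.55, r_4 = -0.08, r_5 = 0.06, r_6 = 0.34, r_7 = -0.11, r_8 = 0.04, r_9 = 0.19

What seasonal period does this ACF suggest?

3

The largest autocorrelation is r_3 = 0.55, with weaker echoes at lags 6 (0.34) and 9 (0.19); the remaining lags stay at or below 0.06.
The dominant spike at lag 3 indicates a seasonal period of 3.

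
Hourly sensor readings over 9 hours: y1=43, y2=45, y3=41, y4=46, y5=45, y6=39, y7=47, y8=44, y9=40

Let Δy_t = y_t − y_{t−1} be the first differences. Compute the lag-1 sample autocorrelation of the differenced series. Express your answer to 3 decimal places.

First differences Δy: 2, -4, 5, -1, -6, 8, -3, -4
Mean of differences = -0.3750
Numerator Σ(Δy_t−Δȳ)(Δy_{t+1}−Δȳ) = -87.5156
Denominator Σ(Δy_t−Δȳ)² = 169.8750
r_1(Δy) = -87.5156 / 169.8750 = -0.515

-0.515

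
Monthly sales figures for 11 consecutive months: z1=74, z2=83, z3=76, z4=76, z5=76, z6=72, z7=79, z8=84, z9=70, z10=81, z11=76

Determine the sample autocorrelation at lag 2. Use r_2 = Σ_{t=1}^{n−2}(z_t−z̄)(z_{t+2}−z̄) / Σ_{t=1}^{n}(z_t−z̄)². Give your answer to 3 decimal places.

-0.068

Mean z̄ = (74 + 83 + 76 + 76 + 76 + 72 + 79 + 84 + 70 + 81 + 76)/11 = 77.0000
Numerator Σ_{t=1}^{9}(z_t−z̄)(z_{t+2}−z̄) = -13.0000
Denominator Σ(z_t−z̄)² = 192.0000
r_2 = -13.0000 / 192.0000 = -0.068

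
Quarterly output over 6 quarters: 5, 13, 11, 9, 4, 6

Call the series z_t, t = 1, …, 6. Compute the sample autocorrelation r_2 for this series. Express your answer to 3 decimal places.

-0.281

Mean z̄ = (5 + 13 + 11 + 9 + 4 + 6)/6 = 8.0000
Deviations from mean: -3.0000, 5.0000, 3.0000, 1.0000, -4.0000, -2.0000
Numerator Σ_{t=1}^{4}(z_t−z̄)(z_{t+2}−z̄) = -18.0000
Denominator Σ(z_t−z̄)² = 64.0000
r_2 = -18.0000 / 64.0000 = -0.281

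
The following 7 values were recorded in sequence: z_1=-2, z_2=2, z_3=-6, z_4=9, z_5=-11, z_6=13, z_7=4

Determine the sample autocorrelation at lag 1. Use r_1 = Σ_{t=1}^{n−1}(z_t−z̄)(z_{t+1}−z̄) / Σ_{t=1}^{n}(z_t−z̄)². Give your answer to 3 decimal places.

Mean z̄ = (-2 + 2 − 6 + 9 − 11 + 13 + 4)/7 = 1.2857
Deviations from mean: -3.2857, 0.7143, -7.2857, 7.7143, -12.2857, 11.7143, 2.7143
Σ(z_t−z̄)(z_{t+1}−z̄) = (-2.3469) + (-5.2041) + (-56.2041) + (-94.7755) + (-143.9184) + (31.7959) = -270.6531
Denominator Σ(z_t−z̄)² = 419.4286
r_1 = -270.6531 / 419.4286 = -0.645

-0.645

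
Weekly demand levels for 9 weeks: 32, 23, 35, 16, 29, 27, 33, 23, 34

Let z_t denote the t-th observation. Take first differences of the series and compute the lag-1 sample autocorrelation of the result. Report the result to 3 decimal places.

First differences Δz: -9, 12, -19, 13, -2, 6, -10, 11
Mean of differences = 0.2500
Numerator Σ(Δz_t−Δz̄)(Δz_{t+1}−Δz̄) = -791.0625
Denominator Σ(Δz_t−Δz̄)² = 1015.5000
r_1(Δz) = -791.0625 / 1015.5000 = -0.779

-0.779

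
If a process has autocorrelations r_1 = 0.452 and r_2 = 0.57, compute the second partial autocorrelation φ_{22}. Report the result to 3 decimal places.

0.460

φ_{22} = (r_2 − r_1²) / (1 − r_1²)
r_1² = (0.452)² = 0.204304
Numerator = 0.57 − 0.2043 = 0.3657; denominator = 1 − 0.2043 = 0.7957
φ_{22} = 0.3657 / 0.7957 = 0.460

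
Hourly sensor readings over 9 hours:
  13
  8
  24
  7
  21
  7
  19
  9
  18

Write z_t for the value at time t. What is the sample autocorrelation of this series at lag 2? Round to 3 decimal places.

Mean z̄ = (13 + 8 + 24 + 7 + 21 + 7 + 19 + 9 + 18)/9 = 14.0000
Numerator Σ_{t=1}^{7}(z_t−z̄)(z_{t+2}−z̄) = 241.0000
Denominator Σ(z_t−z̄)² = 350.0000
r_2 = 241.0000 / 350.0000 = 0.689

0.689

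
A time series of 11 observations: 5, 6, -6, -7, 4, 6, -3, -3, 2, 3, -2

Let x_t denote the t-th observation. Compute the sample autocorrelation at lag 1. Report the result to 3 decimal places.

0.069

Mean x̄ = (5 + 6 − 6 − 7 + 4 + 6 − 3 − 3 + 2 + 3 − 2)/11 = 0.4545
Numerator Σ_{t=1}^{10}(x_t−x̄)(x_{t+1}−x̄) = 15.8843
Denominator Σ(x_t−x̄)² = 230.7273
r_1 = 15.8843 / 230.7273 = 0.069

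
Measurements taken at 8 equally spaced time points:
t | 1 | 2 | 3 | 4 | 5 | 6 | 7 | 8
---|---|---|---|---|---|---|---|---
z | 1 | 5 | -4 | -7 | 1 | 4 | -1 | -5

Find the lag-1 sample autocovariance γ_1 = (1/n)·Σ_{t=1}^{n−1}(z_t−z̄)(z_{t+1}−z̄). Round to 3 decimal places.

1.117

Mean z̄ = (1 + 5 − 4 − 7 + 1 + 4 − 1 − 5)/8 = -0.7500
Deviations: 1.7500, 5.7500, -3.2500, -6.2500, 1.7500, 4.7500, -0.2500, -4.2500
Σ_{t=1}^{7}(z_t−z̄)(z_{t+1}−z̄) = 8.9375
γ_1 = 8.9375 / 8 = 1.117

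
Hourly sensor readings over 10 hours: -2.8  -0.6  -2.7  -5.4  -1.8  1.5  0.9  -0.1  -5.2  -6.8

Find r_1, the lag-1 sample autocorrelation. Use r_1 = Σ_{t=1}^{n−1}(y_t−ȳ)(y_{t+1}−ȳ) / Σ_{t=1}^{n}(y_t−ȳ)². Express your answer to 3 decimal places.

Mean ȳ = (-2.8 − 0.6 − 2.7 − 5.4 − 1.8 + 1.5 + 0.9 − 0.1 − 5.2 − 6.8)/10 = -2.3000
Numerator Σ_{t=1}^{9}(y_t−ȳ)(y_{t+1}−ȳ) = 25.9300
Denominator Σ(y_t−ȳ)² = 71.3400
r_1 = 25.9300 / 71.3400 = 0.363

0.363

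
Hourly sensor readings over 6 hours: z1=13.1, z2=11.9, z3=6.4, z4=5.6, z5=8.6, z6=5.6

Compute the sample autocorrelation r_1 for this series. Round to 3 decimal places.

Mean z̄ = (13.1 + 11.9 + 6.4 + 5.6 + 8.6 + 5.6)/6 = 8.5333
Deviations from mean: 4.5667, 3.3667, -2.1333, -2.9333, 0.0667, -2.9333
Σ(z_t−z̄)(z_{t+1}−z̄) = (15.3744) + (-7.1822) + (6.2578) + (-0.1956) + (-0.1956) = 14.0589
Denominator Σ(z_t−z̄)² = 53.9533
r_1 = 14.0589 / 53.9533 = 0.261

0.261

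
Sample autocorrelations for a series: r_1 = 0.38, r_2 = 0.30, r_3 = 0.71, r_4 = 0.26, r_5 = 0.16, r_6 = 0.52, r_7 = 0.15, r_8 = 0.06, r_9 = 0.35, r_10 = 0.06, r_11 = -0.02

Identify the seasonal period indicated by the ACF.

The largest autocorrelation is r_3 = 0.71, with a weaker echo at lag 6 (0.52); the remaining lags stay at or below 0.38. The elevated value at lag 1 (0.38), dropping to 0.30 at lag 2, reflects decaying short-term dependence rather than seasonality.
The dominant spike at lag 3 indicates a seasonal period of 3.

3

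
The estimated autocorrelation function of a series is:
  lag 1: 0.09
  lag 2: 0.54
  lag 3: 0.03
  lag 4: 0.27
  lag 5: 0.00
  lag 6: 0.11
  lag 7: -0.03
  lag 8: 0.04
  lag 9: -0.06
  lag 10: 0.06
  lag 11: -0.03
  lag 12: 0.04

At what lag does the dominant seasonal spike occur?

2

The largest autocorrelation is r_2 = 0.54, with a weaker echo at lag 4 (0.27); the remaining lags stay at or below 0.11.
The dominant spike at lag 2 indicates a seasonal period of 2.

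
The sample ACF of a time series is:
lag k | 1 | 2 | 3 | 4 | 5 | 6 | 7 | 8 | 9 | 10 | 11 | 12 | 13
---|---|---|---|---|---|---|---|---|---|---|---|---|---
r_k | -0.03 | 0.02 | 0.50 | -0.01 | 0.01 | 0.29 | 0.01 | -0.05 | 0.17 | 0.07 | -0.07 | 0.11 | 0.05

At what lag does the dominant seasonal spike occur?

3

The largest autocorrelation is r_3 = 0.50, with weaker echoes at lags 6 (0.29) and 9 (0.17); the remaining lags stay at or below 0.11.
The dominant spike at lag 3 indicates a seasonal period of 3.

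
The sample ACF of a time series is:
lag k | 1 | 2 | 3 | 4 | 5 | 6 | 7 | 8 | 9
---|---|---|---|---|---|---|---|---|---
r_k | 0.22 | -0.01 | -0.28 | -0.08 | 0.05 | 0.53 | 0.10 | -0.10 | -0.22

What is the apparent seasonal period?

The largest autocorrelation is r_6 = 0.53; the remaining lags stay at or below 0.22.
The dominant spike at lag 6 indicates a seasonal period of 6.

6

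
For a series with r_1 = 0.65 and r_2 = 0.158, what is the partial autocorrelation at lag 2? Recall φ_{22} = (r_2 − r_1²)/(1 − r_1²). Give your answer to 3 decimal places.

-0.458

φ_{22} = (r_2 − r_1²) / (1 − r_1²)
r_1² = (0.65)² = 0.4225
Numerator = 0.158 − 0.4225 = -0.2645; denominator = 1 − 0.4225 = 0.5775
φ_{22} = -0.2645 / 0.5775 = -0.458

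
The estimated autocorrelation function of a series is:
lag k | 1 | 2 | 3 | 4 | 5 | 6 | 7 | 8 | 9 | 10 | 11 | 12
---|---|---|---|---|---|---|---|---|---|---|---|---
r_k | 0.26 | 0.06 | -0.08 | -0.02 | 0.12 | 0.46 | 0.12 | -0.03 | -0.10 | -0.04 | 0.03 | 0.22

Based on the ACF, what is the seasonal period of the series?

The largest autocorrelation is r_6 = 0.46; the remaining lags stay at or below 0.26. The elevated value at lag 1 (0.26), dropping to 0.06 at lag 2, reflects decaying short-term dependence rather than seasonality.
The dominant spike at lag 6 indicates a seasonal period of 6.

6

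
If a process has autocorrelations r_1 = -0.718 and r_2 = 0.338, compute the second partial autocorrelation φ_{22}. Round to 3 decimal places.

φ_{22} = (r_2 − r_1²) / (1 − r_1²)
r_1² = (-0.718)² = 0.515524
Numerator = 0.338 − 0.5155 = -0.1775; denominator = 1 − 0.5155 = 0.4845
φ_{22} = -0.1775 / 0.4845 = -0.366

-0.366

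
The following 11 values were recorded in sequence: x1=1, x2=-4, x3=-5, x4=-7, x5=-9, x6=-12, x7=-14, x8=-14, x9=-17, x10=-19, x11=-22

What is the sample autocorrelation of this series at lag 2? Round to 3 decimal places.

0.435

Mean x̄ = (1 − 4 − 5 − 7 − 9 − 12 − 14 − 14 − 17 − 19 − 22)/11 = -11.0909
Numerator Σ_{t=1}^{9}(x_t−x̄)(x_{t+2}−x̄) = 212.8926
Denominator Σ(x_t−x̄)² = 488.9091
r_2 = 212.8926 / 488.9091 = 0.435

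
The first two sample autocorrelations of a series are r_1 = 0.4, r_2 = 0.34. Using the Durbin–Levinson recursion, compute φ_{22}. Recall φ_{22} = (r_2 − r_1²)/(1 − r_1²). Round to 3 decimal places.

φ_{22} = (r_2 − r_1²) / (1 − r_1²)
r_1² = (0.4)² = 0.16
Numerator = 0.34 − 0.1600 = 0.1800; denominator = 1 − 0.1600 = 0.8400
φ_{22} = 0.1800 / 0.8400 = 0.214

0.214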